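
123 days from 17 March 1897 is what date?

Counting forward 123 days from March 17, 1897.
March has 31 days, so 31 − 17 = 14 days remain after March 17, 1897; 123 − 14 = 109 left.
April 1897 has 30 days: 109 − 30 = 79 left.
May 1897 has 31 days: 79 − 31 = 48 left.
June 1897 has 30 days: 48 − 30 = 18 left.
18 days into July 1897 → July 18, 1897.

July 18, 1897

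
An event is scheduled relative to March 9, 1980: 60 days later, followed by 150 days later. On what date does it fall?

Adding 60 days from March 9, 1980:
March has 31 days, so 31 − 9 = 22 days remain after March 9, 1980; 60 − 22 = 38 left.
April 1980 has 30 days: 38 − 30 = 8 left.
8 days into May 1980 → May 8, 1980.
Advancing 150 days from May 8, 1980:
May has 31 days, so 31 − 8 = 23 days remain after May 8, 1980; 150 − 23 = 127 left.
June 1980 has 30 days: 127 − 30 = 97 left.
July 1980 has 31 days: 97 − 31 = 66 left.
August 1980 has 31 days: 66 − 31 = 35 left.
September 1980 has 30 days: 35 − 30 = 5 left.
5 days into October 1980 → October 5, 1980.

October 5, 1980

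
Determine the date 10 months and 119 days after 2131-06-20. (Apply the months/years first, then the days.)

August 17, 2132

Adding 10 months and 119 days from June 20, 2131: first the month/year part, then the days.
month 6 + 10 = 16, which is month 4 of year 2132 → April 2132.
Day 20 is valid in April, giving April 20, 2132.
Now add 119 days from April 20, 2132.
April has 30 days, so 30 − 20 = 10 days remain after April 20, 2132; 119 − 10 = 109 left.
May 2132 has 31 days: 109 − 31 = 78 left.
June 2132 has 30 days: 78 − 30 = 48 left.
July 2132 has 31 days: 48 − 31 = 17 left.
17 days into August 2132 → August 17, 2132.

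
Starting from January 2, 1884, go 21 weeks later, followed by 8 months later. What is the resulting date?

Advancing 21 weeks (= 147 days) from January 2, 1884:
January has 31 days, so 31 − 2 = 29 days remain after January 2, 1884; 147 − 29 = 118 left.
February 1884 has 29 days (1884 is a leap year): 118 − 29 = 89 left.
March 1884 has 31 days: 89 − 31 = 58 left.
April 1884 has 30 days: 58 − 30 = 28 left.
28 days into May 1884 → May 28, 1884.
Advancing 8 months from May 28, 1884:
month 5 + 8 = 13, which is month 1 of year 1885 → January 1885.
Day 28 is valid in January, giving January 28, 1885.

January 28, 1885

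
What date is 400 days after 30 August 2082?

October 4, 2083

Adding 400 days from August 30, 2082.
August has 31 days, so 31 − 30 = 1 day remains after August 30, 2082; 400 − 1 = 399 left.
September 2082 has 30 days: 399 − 30 = 369 left.
October 2082 has 31 days: 369 − 31 = 338 left.
November 2082 has 30 days: 338 − 30 = 308 left.
December 2082 has 31 days: 308 − 31 = 277 left.
January 2083 has 31 days: 277 − 31 = 246 left.
February 2083 has 28 days (2083 is not a leap year): 246 − 28 = 218 left.
March 2083 has 31 days: 218 − 31 = 187 left.
April 2083 has 30 days: 187 − 30 = 157 left.
May 2083 has 31 days: 157 − 31 = 126 left.
June 2083 has 30 days: 126 − 30 = 96 left.
July 2083 has 31 days: 96 − 31 = 65 left.
August 2083 has 31 days: 65 − 31 = 34 left.
September 2083 has 30 days: 34 − 30 = 4 left.
4 days into October 2083 → October 4, 2083.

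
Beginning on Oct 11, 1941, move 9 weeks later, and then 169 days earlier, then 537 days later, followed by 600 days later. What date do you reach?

Adding 9 weeks (= 63 days) from October 11, 1941:
October has 31 days, so 31 − 11 = 20 days remain after October 11, 1941; 63 − 20 = 43 left.
November 1941 has 30 days: 43 − 30 = 13 left.
13 days into December 1941 → December 13, 1941.
Going back 169 days from December 13, 1941:
Going back 13 days from December 13, 1941 reaches the end of the previous month; 169 − 13 = 156 left.
November 1941 has 30 days: 156 − 30 = 126 left.
October 1941 has 31 days: 126 − 31 = 95 left.
September 1941 has 30 days: 95 − 30 = 65 left.
August 1941 has 31 days: 65 − 31 = 34 left.
July 1941 has 31 days: 34 − 31 = 3 left.
June 1941 has 30 days; 30 − 3 = 27 → June 27, 1941.
Adding 537 days from June 27, 1941:
June has 30 days, so 30 − 27 = 3 days remain after June 27, 1941; 537 − 3 = 534 left.
July 1941 has 31 days: 534 − 31 = 503 left.
August 1941 has 31 days: 503 − 31 = 472 left.
September 1941 has 30 days: 472 − 30 = 442 left.
October 1941 has 31 days: 442 − 31 = 411 left.
November 1941 has 30 days: 411 − 30 = 381 left.
December 1941 has 31 days: 381 − 31 = 350 left.
January 1942 has 31 days: 350 − 31 = 319 left.
February 1942 has 28 days (1942 is not a leap year): 319 − 28 = 291 left.
March 1942 has 31 days: 291 − 31 = 260 left.
April 1942 has 30 days: 260 − 30 = 230 left.
May 1942 has 31 days: 230 − 31 = 199 left.
June 1942 has 30 days: 199 − 30 = 169 left.
July 1942 has 31 days: 169 − 31 = 138 left.
August 1942 has 31 days: 138 − 31 = 107 left.
September 1942 has 30 days: 107 − 30 = 77 left.
October 1942 has 31 days: 77 − 31 = 46 left.
November 1942 has 30 days: 46 − 30 = 16 left.
16 days into December 1942 → December 16, 1942.
Advancing 600 days from December 16, 1942:
December has 31 days, so 31 − 16 = 15 days remain after December 16, 1942; 600 − 15 = 585 left.
January 1943 has 31 days: 585 − 31 = 554 left.
February 1943 has 28 days (1943 is not a leap year): 554 − 28 = 526 left.
March 1943 has 31 days: 526 − 31 = 495 left.
April 1943 has 30 days: 495 − 30 = 465 left.
May 1943 has 31 days: 465 − 31 = 434 left.
June 1943 has 30 days: 434 − 30 = 404 left.
July 1943 has 31 days: 404 − 31 = 373 left.
August 1943 has 31 days: 373 − 31 = 342 left.
September 1943 has 30 days: 342 − 30 = 312 left.
October 1943 has 31 days: 312 − 31 = 281 left.
November 1943 has 30 days: 281 − 30 = 251 left.
December 1943 has 31 days: 251 − 31 = 220 left.
January 1944 has 31 days: 220 − 31 = 189 left.
February 1944 has 29 days (1944 is a leap year): 189 − 29 = 160 left.
March 1944 has 31 days: 160 − 31 = 129 left.
April 1944 has 30 days: 129 − 30 = 99 left.
May 1944 has 31 days: 99 − 31 = 68 left.
June 1944 has 30 days: 68 − 30 = 38 left.
July 1944 has 31 days: 38 − 31 = 7 left.
7 days into August 1944 → August 7, 1944.

August 7, 1944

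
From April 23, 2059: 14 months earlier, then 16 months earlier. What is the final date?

Going back 14 months from April 23, 2059:
month 4 − 14 = -10, which is month 2 of year 2058 → February 2058.
Day 23 is valid in February, giving February 23, 2058.
Counting back 16 months from February 23, 2058:
month 2 − 16 = -14, which is month 10 of year 2056 → October 2056.
Day 23 is valid in October, giving October 23, 2056.

October 23, 2056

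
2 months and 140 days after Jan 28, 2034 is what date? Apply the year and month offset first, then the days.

Advancing 2 months and 140 days from January 28, 2034: first the month/year part, then the days.
month 1 + 2 = 3 → March 2034.
Day 28 is valid in March, giving March 28, 2034.
Now add 140 days from March 28, 2034.
March has 31 days, so 31 − 28 = 3 days remain after March 28, 2034; 140 − 3 = 137 left.
April 2034 has 30 days: 137 − 30 = 107 left.
May 2034 has 31 days: 107 − 31 = 76 left.
June 2034 has 30 days: 76 − 30 = 46 left.
July 2034 has 31 days: 46 − 31 = 15 left.
15 days into August 2034 → August 15, 2034.

August 15, 2034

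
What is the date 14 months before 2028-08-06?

Subtracting 14 months from August 6, 2028.
month 8 − 14 = -6, which is month 6 of year 2027 → June 2027.
Day 6 is valid in June, giving June 6, 2027.

June 6, 2027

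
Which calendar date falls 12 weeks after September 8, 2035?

Advancing 12 weeks = 84 days from September 8, 2035.
September has 30 days, so 30 − 8 = 22 days remain after September 8, 2035; 84 − 22 = 62 left.
October 2035 has 31 days: 62 − 31 = 31 left.
November 2035 has 30 days: 31 − 30 = 1 left.
1 day into December 2035 → December 1, 2035.

December 1, 2035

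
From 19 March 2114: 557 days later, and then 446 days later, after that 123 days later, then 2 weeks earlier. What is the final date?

Adding 557 days from March 19, 2114:
March has 31 days, so 31 − 19 = 12 days remain after March 19, 2114; 557 − 12 = 545 left.
April 2114 has 30 days: 545 − 30 = 515 left.
May 2114 has 31 days: 515 − 31 = 484 left.
June 2114 has 30 days: 484 − 30 = 454 left.
July 2114 has 31 days: 454 − 31 = 423 left.
August 2114 has 31 days: 423 − 31 = 392 left.
September 2114 has 30 days: 392 − 30 = 362 left.
October 2114 has 31 days: 362 − 31 = 331 left.
November 2114 has 30 days: 331 − 30 = 301 left.
December 2114 has 31 days: 301 − 31 = 270 left.
January 2115 has 31 days: 270 − 31 = 239 left.
February 2115 has 28 days (2115 is not a leap year): 239 − 28 = 211 left.
March 2115 has 31 days: 211 − 31 = 180 left.
April 2115 has 30 days: 180 − 30 = 150 left.
May 2115 has 31 days: 150 − 31 = 119 left.
June 2115 has 30 days: 119 − 30 = 89 left.
July 2115 has 31 days: 89 − 31 = 58 left.
August 2115 has 31 days: 58 − 31 = 27 left.
27 days into September 2115 → September 27, 2115.
Counting forward 446 days from September 27, 2115:
September has 30 days, so 30 − 27 = 3 days remain after September 27, 2115; 446 − 3 = 443 left.
October 2115 has 31 days: 443 − 31 = 412 left.
November 2115 has 30 days: 412 − 30 = 382 left.
December 2115 has 31 days: 382 − 31 = 351 left.
January 2116 has 31 days: 351 − 31 = 320 left.
February 2116 has 29 days (2116 is a leap year): 320 − 29 = 291 left.
March 2116 has 31 days: 291 − 31 = 260 left.
April 2116 has 30 days: 260 − 30 = 230 left.
May 2116 has 31 days: 230 − 31 = 199 left.
June 2116 has 30 days: 199 − 30 = 169 left.
July 2116 has 31 days: 169 − 31 = 138 left.
August 2116 has 31 days: 138 − 31 = 107 left.
September 2116 has 30 days: 107 − 30 = 77 left.
October 2116 has 31 days: 77 − 31 = 46 left.
November 2116 has 30 days: 46 − 30 = 16 left.
16 days into December 2116 → December 16, 2116.
Adding 123 days from December 16, 2116:
December has 31 days, so 31 − 16 = 15 days remain after December 16, 2116; 123 − 15 = 108 left.
January 2117 has 31 days: 108 − 31 = 77 left.
February 2117 has 28 days (2117 is not a leap year): 77 − 28 = 49 left.
March 2117 has 31 days: 49 − 31 = 18 left.
18 days into April 2117 → April 18, 2117.
Subtracting 2 weeks (= 14 days) from April 18, 2117:
18 − 14 = 4, still in April 2117.

April 4, 2117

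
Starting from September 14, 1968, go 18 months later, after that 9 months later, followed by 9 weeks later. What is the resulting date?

Adding 18 months from September 14, 1968:
month 9 + 18 = 27, which is month 3 of year 1970 → March 1970.
Day 14 is valid in March, giving March 14, 1970.
Counting forward 9 months from March 14, 1970:
month 3 + 9 = 12 → December 1970.
Day 14 is valid in December, giving December 14, 1970.
Counting forward 9 weeks (= 63 days) from December 14, 1970:
December has 31 days, so 31 − 14 = 17 days remain after December 14, 1970; 63 − 17 = 46 left.
January 1971 has 31 days: 46 − 31 = 15 left.
15 days into February 1971 → February 15, 1971.

February 15, 1971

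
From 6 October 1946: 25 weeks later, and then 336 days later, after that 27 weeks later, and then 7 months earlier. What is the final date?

February 5, 1948

Counting forward 25 weeks (= 175 days) from October 6, 1946:
October has 31 days, so 31 − 6 = 25 days remain after October 6, 1946; 175 − 25 = 150 left.
November 1946 has 30 days: 150 − 30 = 120 left.
December 1946 has 31 days: 120 − 31 = 89 left.
January 1947 has 31 days: 89 − 31 = 58 left.
February 1947 has 28 days (1947 is not a leap year): 58 − 28 = 30 left.
30 days into March 1947 → March 30, 1947.
Counting forward 336 days from March 30, 1947:
March has 31 days, so 31 − 30 = 1 day remains after March 30, 1947; 336 − 1 = 335 left.
April 1947 has 30 days: 335 − 30 = 305 left.
May 1947 has 31 days: 305 − 31 = 274 left.
June 1947 has 30 days: 274 − 30 = 244 left.
July 1947 has 31 days: 244 − 31 = 213 left.
August 1947 has 31 days: 213 − 31 = 182 left.
September 1947 has 30 days: 182 − 30 = 152 left.
October 1947 has 31 days: 152 − 31 = 121 left.
November 1947 has 30 days: 121 − 30 = 91 left.
December 1947 has 31 days: 91 − 31 = 60 left.
January 1948 has 31 days: 60 − 31 = 29 left.
29 days into February 1948 → February 29, 1948.
Adding 27 weeks (= 189 days) from February 29, 1948:
February has 29 days, so 29 − 29 = 0 days remain after February 29, 1948; 189 − 0 = 189 left.
March 1948 has 31 days: 189 − 31 = 158 left.
April 1948 has 30 days: 158 − 30 = 128 left.
May 1948 has 31 days: 128 − 31 = 97 left.
June 1948 has 30 days: 97 − 30 = 67 left.
July 1948 has 31 days: 67 − 31 = 36 left.
August 1948 has 31 days: 36 − 31 = 5 left.
5 days into September 1948 → September 5, 1948.
Subtracting 7 months from September 5, 1948:
month 9 − 7 = 2 → February 1948.
Day 5 is valid in February, giving February 5, 1948.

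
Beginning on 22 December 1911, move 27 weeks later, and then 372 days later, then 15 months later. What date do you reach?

Adding 27 weeks (= 189 days) from December 22, 1911:
December has 31 days, so 31 − 22 = 9 days remain after December 22, 1911; 189 − 9 = 180 left.
January 1912 has 31 days: 180 − 31 = 149 left.
February 1912 has 29 days (1912 is a leap year): 149 − 29 = 120 left.
March 1912 has 31 days: 120 − 31 = 89 left.
April 1912 has 30 days: 89 − 30 = 59 left.
May 1912 has 31 days: 59 − 31 = 28 left.
28 days into June 1912 → June 28, 1912.
Counting forward 372 days from June 28, 1912:
June has 30 days, so 30 − 28 = 2 days remain after June 28, 1912; 372 − 2 = 370 left.
July 1912 has 31 days: 370 − 31 = 339 left.
August 1912 has 31 days: 339 − 31 = 308 left.
September 1912 has 30 days: 308 − 30 = 278 left.
October 1912 has 31 days: 278 − 31 = 247 left.
November 1912 has 30 days: 247 − 30 = 217 left.
December 1912 has 31 days: 217 − 31 = 186 left.
January 1913 has 31 days: 186 − 31 = 155 left.
February 1913 has 28 days (1913 is not a leap year): 155 − 28 = 127 left.
March 1913 has 31 days: 127 − 31 = 96 left.
April 1913 has 30 days: 96 − 30 = 66 left.
May 1913 has 31 days: 66 − 31 = 35 left.
June 1913 has 30 days: 35 − 30 = 5 left.
5 days into July 1913 → July 5, 1913.
Adding 15 months from July 5, 1913:
month 7 + 15 = 22, which is month 10 of year 1914 → October 1914.
Day 5 is valid in October, giving October 5, 1914.

October 5, 1914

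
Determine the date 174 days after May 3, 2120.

October 24, 2120

Adding 174 days from May 3, 2120.
May has 31 days, so 31 − 3 = 28 days remain after May 3, 2120; 174 − 28 = 146 left.
June 2120 has 30 days: 146 − 30 = 116 left.
July 2120 has 31 days: 116 − 31 = 85 left.
August 2120 has 31 days: 85 − 31 = 54 left.
September 2120 has 30 days: 54 − 30 = 24 left.
24 days into October 2120 → October 24, 2120.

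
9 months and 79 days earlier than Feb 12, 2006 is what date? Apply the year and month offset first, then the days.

February 22, 2005

Going back 9 months and 79 days from February 12, 2006: first the month/year part, then the days.
month 2 − 9 = -7, which is month 5 of year 2005 → May 2005.
Day 12 is valid in May, giving May 12, 2005.
Now subtract 79 days from May 12, 2005.
Going back 12 days from May 12, 2005 reaches the end of the previous month; 79 − 12 = 67 left.
April 2005 has 30 days: 67 − 30 = 37 left.
March 2005 has 31 days: 37 − 31 = 6 left.
February 2005 has 28 days; 28 − 6 = 22 → February 22, 2005.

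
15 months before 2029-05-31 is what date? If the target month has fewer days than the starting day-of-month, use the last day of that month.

Counting back 15 months from May 31, 2029.
month 5 − 15 = -10, which is month 2 of year 2028 → February 2028.
February 2028 has only 29 days (2028 is a leap year — relevant if February), and the start was day 31, so the date clamps to February 29, 2028.

February 29, 2028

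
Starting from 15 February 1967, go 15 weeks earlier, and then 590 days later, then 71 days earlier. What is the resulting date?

April 4, 1968

Subtracting 15 weeks (= 105 days) from February 15, 1967:
Going back 15 days from February 15, 1967 reaches the end of the previous month; 105 − 15 = 90 left.
January 1967 has 31 days: 90 − 31 = 59 left.
December 1966 has 31 days: 59 − 31 = 28 left.
November 1966 has 30 days; 30 − 28 = 2 → November 2, 1966.
Advancing 590 days from November 2, 1966:
November has 30 days, so 30 − 2 = 28 days remain after November 2, 1966; 590 − 28 = 562 left.
December 1966 has 31 days: 562 − 31 = 531 left.
January 1967 has 31 days: 531 − 31 = 500 left.
February 1967 has 28 days (1967 is not a leap year): 500 − 28 = 472 left.
March 1967 has 31 days: 472 − 31 = 441 left.
April 1967 has 30 days: 441 − 30 = 411 left.
May 1967 has 31 days: 411 − 31 = 380 left.
June 1967 has 30 days: 380 − 30 = 350 left.
July 1967 has 31 days: 350 − 31 = 319 left.
August 1967 has 31 days: 319 − 31 = 288 left.
September 1967 has 30 days: 288 − 30 = 258 left.
October 1967 has 31 days: 258 − 31 = 227 left.
November 1967 has 30 days: 227 − 30 = 197 left.
December 1967 has 31 days: 197 − 31 = 166 left.
January 1968 has 31 days: 166 − 31 = 135 left.
February 1968 has 29 days (1968 is a leap year): 135 − 29 = 106 left.
March 1968 has 31 days: 106 − 31 = 75 left.
April 1968 has 30 days: 75 − 30 = 45 left.
May 1968 has 31 days: 45 − 31 = 14 left.
14 days into June 1968 → June 14, 1968.
Counting back 71 days from June 14, 1968:
Going back 14 days from June 14, 1968 reaches the end of the previous month; 71 − 14 = 57 left.
May 1968 has 31 days: 57 − 31 = 26 left.
April 1968 has 30 days; 30 − 26 = 4 → April 4, 1968.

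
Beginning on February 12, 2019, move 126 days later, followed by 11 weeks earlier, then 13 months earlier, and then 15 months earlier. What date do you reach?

December 2, 2016

Counting forward 126 days from February 12, 2019:
February has 28 days, so 28 − 12 = 16 days remain after February 12, 2019; 126 − 16 = 110 left.
March 2019 has 31 days: 110 − 31 = 79 left.
April 2019 has 30 days: 79 − 30 = 49 left.
May 2019 has 31 days: 49 − 31 = 18 left.
18 days into June 2019 → June 18, 2019.
Subtracting 11 weeks (= 77 days) from June 18, 2019:
Going back 18 days from June 18, 2019 reaches the end of the previous month; 77 − 18 = 59 left.
May 2019 has 31 days: 59 − 31 = 28 left.
April 2019 has 30 days; 30 − 28 = 2 → April 2, 2019.
Counting back 13 months from April 2, 2019:
month 4 − 13 = -9, which is month 3 of year 2018 → March 2018.
Day 2 is valid in March, giving March 2, 2018.
Counting back 15 months from March 2, 2018:
month 3 − 15 = -12, which is month 12 of year 2016 → December 2016.
Day 2 is valid in December, giving December 2, 2016.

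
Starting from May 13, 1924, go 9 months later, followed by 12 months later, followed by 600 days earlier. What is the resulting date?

Counting forward 9 months from May 13, 1924:
month 5 + 9 = 14, which is month 2 of year 1925 → February 1925.
Day 13 is valid in February, giving February 13, 1925.
Counting forward 12 months from February 13, 1925:
month 2 + 12 = 14, which is month 2 of year 1926 → February 1926.
Day 13 is valid in February, giving February 13, 1926.
Going back 600 days from February 13, 1926:
Going back 13 days from February 13, 1926 reaches the end of the previous month; 600 − 13 = 587 left.
January 1926 has 31 days: 587 − 31 = 556 left.
December 1925 has 31 days: 556 − 31 = 525 left.
November 1925 has 30 days: 525 − 30 = 495 left.
October 1925 has 31 days: 495 − 31 = 464 left.
September 1925 has 30 days: 464 − 30 = 434 left.
August 1925 has 31 days: 434 − 31 = 403 left.
July 1925 has 31 days: 403 − 31 = 372 left.
June 1925 has 30 days: 372 − 30 = 342 left.
May 1925 has 31 days: 342 − 31 = 311 left.
April 1925 has 30 days: 311 − 30 = 281 left.
March 1925 has 31 days: 281 − 31 = 250 left.
February 1925 has 28 days (1925 is not a leap year): 250 − 28 = 222 left.
January 1925 has 31 days: 222 − 31 = 191 left.
December 1924 has 31 days: 191 − 31 = 160 left.
November 1924 has 30 days: 160 − 30 = 130 left.
October 1924 has 31 days: 130 − 31 = 99 left.
September 1924 has 30 days: 99 − 30 = 69 left.
August 1924 has 31 days: 69 − 31 = 38 left.
July 1924 has 31 days: 38 − 31 = 7 left.
June 1924 has 30 days; 30 − 7 = 23 → June 23, 1924.

June 23, 1924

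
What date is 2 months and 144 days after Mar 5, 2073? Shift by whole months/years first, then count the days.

September 26, 2073

Advancing 2 months and 144 days from March 5, 2073: first the month/year part, then the days.
month 3 + 2 = 5 → May 2073.
Day 5 is valid in May, giving May 5, 2073.
Now add 144 days from May 5, 2073.
May has 31 days, so 31 − 5 = 26 days remain after May 5, 2073; 144 − 26 = 118 left.
June 2073 has 30 days: 118 − 30 = 88 left.
July 2073 has 31 days: 88 − 31 = 57 left.
August 2073 has 31 days: 57 − 31 = 26 left.
26 days into September 2073 → September 26, 2073.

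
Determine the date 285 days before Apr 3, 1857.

Counting back 285 days from April 3, 1857.
Going back 3 days from April 3, 1857 reaches the end of the previous month; 285 − 3 = 282 left.
March 1857 has 31 days: 282 − 31 = 251 left.
February 1857 has 28 days (1857 is not a leap year): 251 − 28 = 223 left.
January 1857 has 31 days: 223 − 31 = 192 left.
December 1856 has 31 days: 192 − 31 = 161 left.
November 1856 has 30 days: 161 − 30 = 131 left.
October 1856 has 31 days: 131 − 31 = 100 left.
September 1856 has 30 days: 100 − 30 = 70 left.
August 1856 has 31 days: 70 − 31 = 39 left.
July 1856 has 31 days: 39 − 31 = 8 left.
June 1856 has 30 days; 30 − 8 = 22 → June 22, 1856.

June 22, 1856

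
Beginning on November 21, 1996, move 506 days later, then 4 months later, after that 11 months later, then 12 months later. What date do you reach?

July 11, 2000

Adding 506 days from November 21, 1996:
November has 30 days, so 30 − 21 = 9 days remain after November 21, 1996; 506 − 9 = 497 left.
December 1996 has 31 days: 497 − 31 = 466 left.
January 1997 has 31 days: 466 − 31 = 435 left.
February 1997 has 28 days (1997 is not a leap year): 435 − 28 = 407 left.
March 1997 has 31 days: 407 − 31 = 376 left.
April 1997 has 30 days: 376 − 30 = 346 left.
May 1997 has 31 days: 346 − 31 = 315 left.
June 1997 has 30 days: 315 − 30 = 285 left.
July 1997 has 31 days: 285 − 31 = 254 left.
August 1997 has 31 days: 254 − 31 = 223 left.
September 1997 has 30 days: 223 − 30 = 193 left.
October 1997 has 31 days: 193 − 31 = 162 left.
November 1997 has 30 days: 162 − 30 = 132 left.
December 1997 has 31 days: 132 − 31 = 101 left.
January 1998 has 31 days: 101 − 31 = 70 left.
February 1998 has 28 days (1998 is not a leap year): 70 − 28 = 42 left.
March 1998 has 31 days: 42 − 31 = 11 left.
11 days into April 1998 → April 11, 1998.
Adding 4 months from April 11, 1998:
month 4 + 4 = 8 → August 1998.
Day 11 is valid in August, giving August 11, 1998.
Counting forward 11 months from August 11, 1998:
month 8 + 11 = 19, which is month 7 of year 1999 → July 1999.
Day 11 is valid in July, giving July 11, 1999.
Adding 12 months from July 11, 1999:
month 7 + 12 = 19, which is month 7 of year 2000 → July 2000.
Day 11 is valid in July, giving July 11, 2000.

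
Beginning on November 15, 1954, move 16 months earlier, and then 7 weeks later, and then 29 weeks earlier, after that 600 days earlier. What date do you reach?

June 22, 1951

Subtracting 16 months from November 15, 1954:
month 11 − 16 = -5, which is month 7 of year 1953 → July 1953.
Day 15 is valid in July, giving July 15, 1953.
Counting forward 7 weeks (= 49 days) from July 15, 1953:
July has 31 days, so 31 − 15 = 16 days remain after July 15, 1953; 49 − 16 = 33 left.
August 1953 has 31 days: 33 − 31 = 2 left.
2 days into September 1953 → September 2, 1953.
Counting back 29 weeks (= 203 days) from September 2, 1953:
Going back 2 days from September 2, 1953 reaches the end of the previous month; 203 − 2 = 201 left.
August 1953 has 31 days: 201 − 31 = 170 left.
July 1953 has 31 days: 170 − 31 = 139 left.
June 1953 has 30 days: 139 − 30 = 109 left.
May 1953 has 31 days: 109 − 31 = 78 left.
April 1953 has 30 days: 78 − 30 = 48 left.
March 1953 has 31 days: 48 − 31 = 17 left.
February 1953 has 28 days; 28 − 17 = 11 → February 11, 1953.
Counting back 600 days from February 11, 1953:
Going back 11 days from February 11, 1953 reaches the end of the previous month; 600 − 11 = 589 left.
January 1953 has 31 days: 589 − 31 = 558 left.
December 1952 has 31 days: 558 − 31 = 527 left.
November 1952 has 30 days: 527 − 30 = 497 left.
October 1952 has 31 days: 497 − 31 = 466 left.
September 1952 has 30 days: 466 − 30 = 436 left.
August 1952 has 31 days: 436 − 31 = 405 left.
July 1952 has 31 days: 405 − 31 = 374 left.
June 1952 has 30 days: 374 − 30 = 344 left.
May 1952 has 31 days: 344 − 31 = 313 left.
April 1952 has 30 days: 313 − 30 = 283 left.
March 1952 has 31 days: 283 − 31 = 252 left.
February 1952 has 29 days (1952 is a leap year): 252 − 29 = 223 left.
January 1952 has 31 days: 223 − 31 = 192 left.
December 1951 has 31 days: 192 − 31 = 161 left.
November 1951 has 30 days: 161 − 30 = 131 left.
October 1951 has 31 days: 131 − 31 = 100 left.
September 1951 has 30 days: 100 − 30 = 70 left.
August 1951 has 31 days: 70 − 31 = 39 left.
July 1951 has 31 days: 39 − 31 = 8 left.
June 1951 has 30 days; 30 − 8 = 22 → June 22, 1951.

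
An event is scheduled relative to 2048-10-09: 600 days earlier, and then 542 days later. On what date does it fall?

Going back 600 days from October 9, 2048:
Going back 9 days from October 9, 2048 reaches the end of the previous month; 600 − 9 = 591 left.
September 2048 has 30 days: 591 − 30 = 561 left.
August 2048 has 31 days: 561 − 31 = 530 left.
July 2048 has 31 days: 530 − 31 = 499 left.
June 2048 has 30 days: 499 − 30 = 469 left.
May 2048 has 31 days: 469 − 31 = 438 left.
April 2048 has 30 days: 438 − 30 = 408 left.
March 2048 has 31 days: 408 − 31 = 377 left.
February 2048 has 29 days (2048 is a leap year): 377 − 29 = 348 left.
January 2048 has 31 days: 348 − 31 = 317 left.
December 2047 has 31 days: 317 − 31 = 286 left.
November 2047 has 30 days: 286 − 30 = 256 left.
October 2047 has 31 days: 256 − 31 = 225 left.
September 2047 has 30 days: 225 − 30 = 195 left.
August 2047 has 31 days: 195 − 31 = 164 left.
July 2047 has 31 days: 164 − 31 = 133 left.
June 2047 has 30 days: 133 − 30 = 103 left.
May 2047 has 31 days: 103 − 31 = 72 left.
April 2047 has 30 days: 72 − 30 = 42 left.
March 2047 has 31 days: 42 − 31 = 11 left.
February 2047 has 28 days; 28 − 11 = 17 → February 17, 2047.
Counting forward 542 days from February 17, 2047:
February has 28 days, so 28 − 17 = 11 days remain after February 17, 2047; 542 − 11 = 531 left.
March 2047 has 31 days: 531 − 31 = 500 left.
April 2047 has 30 days: 500 − 30 = 470 left.
May 2047 has 31 days: 470 − 31 = 439 left.
June 2047 has 30 days: 439 − 30 = 409 left.
July 2047 has 31 days: 409 − 31 = 378 left.
August 2047 has 31 days: 378 − 31 = 347 left.
September 2047 has 30 days: 347 − 30 = 317 left.
October 2047 has 31 days: 317 − 31 = 286 left.
November 2047 has 30 days: 286 − 30 = 256 left.
December 2047 has 31 days: 256 − 31 = 225 left.
January 2048 has 31 days: 225 − 31 = 194 left.
February 2048 has 29 days (2048 is a leap year): 194 − 29 = 165 left.
March 2048 has 31 days: 165 − 31 = 134 left.
April 2048 has 30 days: 134 − 30 = 104 left.
May 2048 has 31 days: 104 − 31 = 73 left.
June 2048 has 30 days: 73 − 30 = 43 left.
July 2048 has 31 days: 43 − 31 = 12 left.
12 days into August 2048 → August 12, 2048.

August 12, 2048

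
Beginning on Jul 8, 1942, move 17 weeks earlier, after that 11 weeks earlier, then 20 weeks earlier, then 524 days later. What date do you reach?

January 12, 1943

Counting back 17 weeks (= 119 days) from July 8, 1942:
Going back 8 days from July 8, 1942 reaches the end of the previous month; 119 − 8 = 111 left.
June 1942 has 30 days: 111 − 30 = 81 left.
May 1942 has 31 days: 81 − 31 = 50 left.
April 1942 has 30 days: 50 − 30 = 20 left.
March 1942 has 31 days; 31 − 20 = 11 → March 11, 1942.
Going back 11 weeks (= 77 days) from March 11, 1942:
Going back 11 days from March 11, 1942 reaches the end of the previous month; 77 − 11 = 66 left.
February 1942 has 28 days (1942 is not a leap year): 66 − 28 = 38 left.
January 1942 has 31 days: 38 − 31 = 7 left.
December 1941 has 31 days; 31 − 7 = 24 → December 24, 1941.
Counting back 20 weeks (= 140 days) from December 24, 1941:
Going back 24 days from December 24, 1941 reaches the end of the previous month; 140 − 24 = 116 left.
November 1941 has 30 days: 116 − 30 = 86 left.
October 1941 has 31 days: 86 − 31 = 55 left.
September 1941 has 30 days: 55 − 30 = 25 left.
August 1941 has 31 days; 31 − 25 = 6 → August 6, 1941.
Advancing 524 days from August 6, 1941:
August has 31 days, so 31 − 6 = 25 days remain after August 6, 1941; 524 − 25 = 499 left.
September 1941 has 30 days: 499 − 30 = 469 left.
October 1941 has 31 days: 469 − 31 = 438 left.
November 1941 has 30 days: 438 − 30 = 408 left.
December 1941 has 31 days: 408 − 31 = 377 left.
January 1942 has 31 days: 377 − 31 = 346 left.
February 1942 has 28 days (1942 is not a leap year): 346 − 28 = 318 left.
March 1942 has 31 days: 318 − 31 = 287 left.
April 1942 has 30 days: 287 − 30 = 257 left.
May 1942 has 31 days: 257 − 31 = 226 left.
June 1942 has 30 days: 226 − 30 = 196 left.
July 1942 has 31 days: 196 − 31 = 165 left.
August 1942 has 31 days: 165 − 31 = 134 left.
September 1942 has 30 days: 134 − 30 = 104 left.
October 1942 has 31 days: 104 − 31 = 73 left.
November 1942 has 30 days: 73 − 30 = 43 left.
December 1942 has 31 days: 43 − 31 = 12 left.
12 days into January 1943 → January 12, 1943.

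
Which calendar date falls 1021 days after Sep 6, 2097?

June 24, 2100

Adding 1021 days from September 6, 2097.
September has 30 days, so 30 − 6 = 24 days remain after September 6, 2097; 1021 − 24 = 997 left.
October 2097 has 31 days: 997 − 31 = 966 left.
November 2097 has 30 days: 966 − 30 = 936 left.
December 2097 has 31 days: 936 − 31 = 905 left.
January 2098 has 31 days: 905 − 31 = 874 left.
February 2098 has 28 days (2098 is not a leap year): 874 − 28 = 846 left.
March 2098 has 31 days: 846 − 31 = 815 left.
April 2098 has 30 days: 815 − 30 = 785 left.
May 2098 has 31 days: 785 − 31 = 754 left.
June 2098 has 30 days: 754 − 30 = 724 left.
July 2098 has 31 days: 724 − 31 = 693 left.
August 2098 has 31 days: 693 − 31 = 662 left.
September 2098 has 30 days: 662 − 30 = 632 left.
October 2098 has 31 days: 632 − 31 = 601 left.
November 2098 has 30 days: 601 − 30 = 571 left.
December 2098 has 31 days: 571 − 31 = 540 left.
January 2099 has 31 days: 540 − 31 = 509 left.
February 2099 has 28 days (2099 is not a leap year): 509 − 28 = 481 left.
March 2099 has 31 days: 481 − 31 = 450 left.
April 2099 has 30 days: 450 − 30 = 420 left.
May 2099 has 31 days: 420 − 31 = 389 left.
June 2099 has 30 days: 389 − 30 = 359 left.
July 2099 has 31 days: 359 − 31 = 328 left.
August 2099 has 31 days: 328 − 31 = 297 left.
September 2099 has 30 days: 297 − 30 = 267 left.
October 2099 has 31 days: 267 − 31 = 236 left.
November 2099 has 30 days: 236 − 30 = 206 left.
December 2099 has 31 days: 206 − 31 = 175 left.
January 2100 has 31 days: 175 − 31 = 144 left.
February 2100 has 28 days (2100 is not a leap year (divisible by 100 but not 400)): 144 − 28 = 116 left.
March 2100 has 31 days: 116 − 31 = 85 left.
April 2100 has 30 days: 85 − 30 = 55 left.
May 2100 has 31 days: 55 − 31 = 24 left.
24 days into June 2100 → June 24, 2100.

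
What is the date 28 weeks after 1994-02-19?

September 3, 1994

Adding 28 weeks = 196 days from February 19, 1994.
February has 28 days, so 28 − 19 = 9 days remain after February 19, 1994; 196 − 9 = 187 left.
March 1994 has 31 days: 187 − 31 = 156 left.
April 1994 has 30 days: 156 − 30 = 126 left.
May 1994 has 31 days: 126 − 31 = 95 left.
June 1994 has 30 days: 95 − 30 = 65 left.
July 1994 has 31 days: 65 − 31 = 34 left.
August 1994 has 31 days: 34 − 31 = 3 left.
3 days into September 1994 → September 3, 1994.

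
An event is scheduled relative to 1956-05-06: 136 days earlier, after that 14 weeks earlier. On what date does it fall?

Going back 136 days from May 6, 1956:
Going back 6 days from May 6, 1956 reaches the end of the previous month; 136 − 6 = 130 left.
April 1956 has 30 days: 130 − 30 = 100 left.
March 1956 has 31 days: 100 − 31 = 69 left.
February 1956 has 29 days (1956 is a leap year): 69 − 29 = 40 left.
January 1956 has 31 days: 40 − 31 = 9 left.
December 1955 has 31 days; 31 − 9 = 22 → December 22, 1955.
Counting back 14 weeks (= 98 days) from December 22, 1955:
Going back 22 days from December 22, 1955 reaches the end of the previous month; 98 − 22 = 76 left.
November 1955 has 30 days: 76 − 30 = 46 left.
October 1955 has 31 days: 46 − 31 = 15 left.
September 1955 has 30 days; 30 − 15 = 15 → September 15, 1955.

September 15, 1955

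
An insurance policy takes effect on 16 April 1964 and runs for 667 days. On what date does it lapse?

February 12, 1966

Advancing 667 days from April 16, 1964.
April has 30 days, so 30 − 16 = 14 days remain after April 16, 1964; 667 − 14 = 653 left.
May 1964 has 31 days: 653 − 31 = 622 left.
June 1964 has 30 days: 622 − 30 = 592 left.
July 1964 has 31 days: 592 − 31 = 561 left.
August 1964 has 31 days: 561 − 31 = 530 left.
September 1964 has 30 days: 530 − 30 = 500 left.
October 1964 has 31 days: 500 − 31 = 469 left.
November 1964 has 30 days: 469 − 30 = 439 left.
December 1964 has 31 days: 439 − 31 = 408 left.
January 1965 has 31 days: 408 − 31 = 377 left.
February 1965 has 28 days (1965 is not a leap year): 377 − 28 = 349 left.
March 1965 has 31 days: 349 − 31 = 318 left.
April 1965 has 30 days: 318 − 30 = 288 left.
May 1965 has 31 days: 288 − 31 = 257 left.
June 1965 has 30 days: 257 − 30 = 227 left.
July 1965 has 31 days: 227 − 31 = 196 left.
August 1965 has 31 days: 196 − 31 = 165 left.
September 1965 has 30 days: 165 − 30 = 135 left.
October 1965 has 31 days: 135 − 31 = 104 left.
November 1965 has 30 days: 104 − 30 = 74 left.
December 1965 has 31 days: 74 − 31 = 43 left.
January 1966 has 31 days: 43 − 31 = 12 left.
12 days into February 1966 → February 12, 1966.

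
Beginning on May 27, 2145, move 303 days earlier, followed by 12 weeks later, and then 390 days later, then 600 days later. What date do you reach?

July 7, 2147

Going back 303 days from May 27, 2145:
Going back 27 days from May 27, 2145 reaches the end of the previous month; 303 − 27 = 276 left.
April 2145 has 30 days: 276 − 30 = 246 left.
March 2145 has 31 days: 246 − 31 = 215 left.
February 2145 has 28 days (2145 is not a leap year): 215 − 28 = 187 left.
January 2145 has 31 days: 187 − 31 = 156 left.
December 2144 has 31 days: 156 − 31 = 125 left.
November 2144 has 30 days: 125 − 30 = 95 left.
October 2144 has 31 days: 95 − 31 = 64 left.
September 2144 has 30 days: 64 − 30 = 34 left.
August 2144 has 31 days: 34 − 31 = 3 left.
July 2144 has 31 days; 31 − 3 = 28 → July 28, 2144.
Counting forward 12 weeks (= 84 days) from July 28, 2144:
July has 31 days, so 31 − 28 = 3 days remain after July 28, 2144; 84 − 3 = 81 left.
August 2144 has 31 days: 81 − 31 = 50 left.
September 2144 has 30 days: 50 − 30 = 20 left.
20 days into October 2144 → October 20, 2144.
Advancing 390 days from October 20, 2144:
October has 31 days, so 31 − 20 = 11 days remain after October 20, 2144; 390 − 11 = 379 left.
November 2144 has 30 days: 379 − 30 = 349 left.
December 2144 has 31 days: 349 − 31 = 318 left.
January 2145 has 31 days: 318 − 31 = 287 left.
February 2145 has 28 days (2145 is not a leap year): 287 − 28 = 259 left.
March 2145 has 31 days: 259 − 31 = 228 left.
April 2145 has 30 days: 228 − 30 = 198 left.
May 2145 has 31 days: 198 − 31 = 167 left.
June 2145 has 30 days: 167 − 30 = 137 left.
July 2145 has 31 days: 137 − 31 = 106 left.
August 2145 has 31 days: 106 − 31 = 75 left.
September 2145 has 30 days: 75 − 30 = 45 left.
October 2145 has 31 days: 45 − 31 = 14 left.
14 days into November 2145 → November 14, 2145.
Advancing 600 days from November 14, 2145:
November has 30 days, so 30 − 14 = 16 days remain after November 14, 2145; 600 − 16 = 584 left.
December 2145 has 31 days: 584 − 31 = 553 left.
January 2146 has 31 days: 553 − 31 = 522 left.
February 2146 has 28 days (2146 is not a leap year): 522 − 28 = 494 left.
March 2146 has 31 days: 494 − 31 = 463 left.
April 2146 has 30 days: 463 − 30 = 433 left.
May 2146 has 31 days: 433 − 31 = 402 left.
June 2146 has 30 days: 402 − 30 = 372 left.
July 2146 has 31 days: 372 − 31 = 341 left.
August 2146 has 31 days: 341 − 31 = 310 left.
September 2146 has 30 days: 310 − 30 = 280 left.
October 2146 has 31 days: 280 − 31 = 249 left.
November 2146 has 30 days: 249 − 30 = 219 left.
December 2146 has 31 days: 219 − 31 = 188 left.
January 2147 has 31 days: 188 − 31 = 157 left.
February 2147 has 28 days (2147 is not a leap year): 157 − 28 = 129 left.
March 2147 has 31 days: 129 − 31 = 98 left.
April 2147 has 30 days: 98 − 30 = 68 left.
May 2147 has 31 days: 68 − 31 = 37 left.
June 2147 has 30 days: 37 − 30 = 7 left.
7 days into July 2147 → July 7, 2147.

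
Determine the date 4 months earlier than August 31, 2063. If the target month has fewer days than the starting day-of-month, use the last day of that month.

Going back 4 months from August 31, 2063.
month 8 − 4 = 4 → April 2063.
April 2063 has only 30 days and the start was day 31, so the date clamps to April 30, 2063.

April 30, 2063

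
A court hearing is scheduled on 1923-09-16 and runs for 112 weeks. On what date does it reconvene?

November 8, 1925

Advancing 112 weeks = 784 days from September 16, 1923.
September has 30 days, so 30 − 16 = 14 days remain after September 16, 1923; 784 − 14 = 770 left.
October 1923 has 31 days: 770 − 31 = 739 left.
November 1923 has 30 days: 739 − 30 = 709 left.
December 1923 has 31 days: 709 − 31 = 678 left.
January 1924 has 31 days: 678 − 31 = 647 left.
February 1924 has 29 days (1924 is a leap year): 647 − 29 = 618 left.
March 1924 has 31 days: 618 − 31 = 587 left.
April 1924 has 30 days: 587 − 30 = 557 left.
May 1924 has 31 days: 557 − 31 = 526 left.
June 1924 has 30 days: 526 − 30 = 496 left.
July 1924 has 31 days: 496 − 31 = 465 left.
August 1924 has 31 days: 465 − 31 = 434 left.
September 1924 has 30 days: 434 − 30 = 404 left.
October 1924 has 31 days: 404 − 31 = 373 left.
November 1924 has 30 days: 373 − 30 = 343 left.
December 1924 has 31 days: 343 − 31 = 312 left.
January 1925 has 31 days: 312 − 31 = 281 left.
February 1925 has 28 days (1925 is not a leap year): 281 − 28 = 253 left.
March 1925 has 31 days: 253 − 31 = 222 left.
April 1925 has 30 days: 222 − 30 = 192 left.
May 1925 has 31 days: 192 − 31 = 161 left.
June 1925 has 30 days: 161 − 30 = 131 left.
July 1925 has 31 days: 131 − 31 = 100 left.
August 1925 has 31 days: 100 − 31 = 69 left.
September 1925 has 30 days: 69 − 30 = 39 left.
October 1925 has 31 days: 39 − 31 = 8 left.
8 days into November 1925 → November 8, 1925.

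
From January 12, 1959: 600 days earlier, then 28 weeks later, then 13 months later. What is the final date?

January 4, 1959

Counting back 600 days from January 12, 1959:
Going back 12 days from January 12, 1959 reaches the end of the previous month; 600 − 12 = 588 left.
December 1958 has 31 days: 588 − 31 = 557 left.
November 1958 has 30 days: 557 − 30 = 527 left.
October 1958 has 31 days: 527 − 31 = 496 left.
September 1958 has 30 days: 496 − 30 = 466 left.
August 1958 has 31 days: 466 − 31 = 435 left.
July 1958 has 31 days: 435 − 31 = 404 left.
June 1958 has 30 days: 404 − 30 = 374 left.
May 1958 has 31 days: 374 − 31 = 343 left.
April 1958 has 30 days: 343 − 30 = 313 left.
March 1958 has 31 days: 313 − 31 = 282 left.
February 1958 has 28 days (1958 is not a leap year): 282 − 28 = 254 left.
January 1958 has 31 days: 254 − 31 = 223 left.
December 1957 has 31 days: 223 − 31 = 192 left.
November 1957 has 30 days: 192 − 30 = 162 left.
October 1957 has 31 days: 162 − 31 = 131 left.
September 1957 has 30 days: 131 − 30 = 101 left.
August 1957 has 31 days: 101 − 31 = 70 left.
July 1957 has 31 days: 70 − 31 = 39 left.
June 1957 has 30 days: 39 − 30 = 9 left.
May 1957 has 31 days; 31 − 9 = 22 → May 22, 1957.
Advancing 28 weeks (= 196 days) from May 22, 1957:
May has 31 days, so 31 − 22 = 9 days remain after May 22, 1957; 196 − 9 = 187 left.
June 1957 has 30 days: 187 − 30 = 157 left.
July 1957 has 31 days: 157 − 31 = 126 left.
August 1957 has 31 days: 126 − 31 = 95 left.
September 1957 has 30 days: 95 − 30 = 65 left.
October 1957 has 31 days: 65 − 31 = 34 left.
November 1957 has 30 days: 34 − 30 = 4 left.
4 days into December 1957 → December 4, 1957.
Adding 13 months from December 4, 1957:
month 12 + 13 = 25, which is month 1 of year 1959 → January 1959.
Day 4 is valid in January, giving January 4, 1959.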